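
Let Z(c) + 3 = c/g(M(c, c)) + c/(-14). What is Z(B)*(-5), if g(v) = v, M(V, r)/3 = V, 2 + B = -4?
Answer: 235/21 ≈ 11.190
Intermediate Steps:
B = -6 (B = -2 - 4 = -6)
M(V, r) = 3*V
Z(c) = -8/3 - c/14 (Z(c) = -3 + (c/((3*c)) + c/(-14)) = -3 + (c*(1/(3*c)) + c*(-1/14)) = -3 + (⅓ - c/14) = -8/3 - c/14)
Z(B)*(-5) = (-8/3 - 1/14*(-6))*(-5) = (-8/3 + 3/7)*(-5) = -47/21*(-5) = 235/21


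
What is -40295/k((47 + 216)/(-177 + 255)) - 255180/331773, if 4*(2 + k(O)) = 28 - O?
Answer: -1390464798460/143436527 ≈ -9693.9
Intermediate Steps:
k(O) = 5 - O/4 (k(O) = -2 + (28 - O)/4 = -2 + (7 - O/4) = 5 - O/4)
-40295/k((47 + 216)/(-177 + 255)) - 255180/331773 = -40295/(5 - (47 + 216)/(4*(-177 + 255))) - 255180/331773 = -40295/(5 - 263/(4*78)) - 255180*1/331773 = -40295/(5 - 263/(4*78)) - 85060/110591 = -40295/(5 - ¼*263/78) - 85060/110591 = -40295/(5 - 263/312) - 85060/110591 = -40295/1297/312 - 85060/110591 = -40295*312/1297 - 85060/110591 = -12572040/1297 - 85060/110591 = -1390464798460/143436527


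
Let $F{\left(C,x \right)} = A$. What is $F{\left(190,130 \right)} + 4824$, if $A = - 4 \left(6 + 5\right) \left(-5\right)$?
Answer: $5044$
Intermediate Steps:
$A = 220$ ($A = \left(-4\right) 11 \left(-5\right) = \left(-44\right) \left(-5\right) = 220$)
$F{\left(C,x \right)} = 220$
$F{\left(190,130 \right)} + 4824 = 220 + 4824 = 5044$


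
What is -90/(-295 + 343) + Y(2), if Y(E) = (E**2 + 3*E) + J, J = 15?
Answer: 185/8 ≈ 23.125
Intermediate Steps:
Y(E) = 15 + E**2 + 3*E (Y(E) = (E**2 + 3*E) + 15 = 15 + E**2 + 3*E)
-90/(-295 + 343) + Y(2) = -90/(-295 + 343) + (15 + 2**2 + 3*2) = -90/48 + (15 + 4 + 6) = (1/48)*(-90) + 25 = -15/8 + 25 = 185/8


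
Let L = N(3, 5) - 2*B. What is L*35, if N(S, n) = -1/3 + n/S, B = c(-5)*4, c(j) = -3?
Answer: 2660/3 ≈ 886.67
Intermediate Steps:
B = -12 (B = -3*4 = -12)
N(S, n) = -⅓ + n/S (N(S, n) = -1*⅓ + n/S = -⅓ + n/S)
L = 76/3 (L = (5 - ⅓*3)/3 - 2*(-12) = (5 - 1)/3 + 24 = (⅓)*4 + 24 = 4/3 + 24 = 76/3 ≈ 25.333)
L*35 = (76/3)*35 = 2660/3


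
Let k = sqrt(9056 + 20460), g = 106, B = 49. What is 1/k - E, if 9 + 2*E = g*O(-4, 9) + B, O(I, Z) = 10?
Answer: -550 + sqrt(7379)/14758 ≈ -549.99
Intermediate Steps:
k = 2*sqrt(7379) (k = sqrt(29516) = 2*sqrt(7379) ≈ 171.80)
E = 550 (E = -9/2 + (106*10 + 49)/2 = -9/2 + (1060 + 49)/2 = -9/2 + (1/2)*1109 = -9/2 + 1109/2 = 550)
1/k - E = 1/(2*sqrt(7379)) - 1*550 = sqrt(7379)/14758 - 550 = -550 + sqrt(7379)/14758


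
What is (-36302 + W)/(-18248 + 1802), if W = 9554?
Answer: 4458/2741 ≈ 1.6264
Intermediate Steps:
(-36302 + W)/(-18248 + 1802) = (-36302 + 9554)/(-18248 + 1802) = -26748/(-16446) = -26748*(-1/16446) = 4458/2741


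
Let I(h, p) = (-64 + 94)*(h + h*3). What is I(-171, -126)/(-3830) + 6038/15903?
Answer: 34945510/6090849 ≈ 5.7374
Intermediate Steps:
I(h, p) = 120*h (I(h, p) = 30*(h + 3*h) = 30*(4*h) = 120*h)
I(-171, -126)/(-3830) + 6038/15903 = (120*(-171))/(-3830) + 6038/15903 = -20520*(-1/3830) + 6038*(1/15903) = 2052/383 + 6038/15903 = 34945510/6090849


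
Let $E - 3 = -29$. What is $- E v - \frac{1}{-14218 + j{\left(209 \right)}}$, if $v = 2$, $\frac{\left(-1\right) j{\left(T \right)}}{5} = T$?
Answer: $\frac{793677}{15263} \approx 52.0$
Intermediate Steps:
$j{\left(T \right)} = - 5 T$
$E = -26$ ($E = 3 - 29 = -26$)
$- E v - \frac{1}{-14218 + j{\left(209 \right)}} = \left(-1\right) \left(-26\right) 2 - \frac{1}{-14218 - 1045} = 26 \cdot 2 - \frac{1}{-14218 - 1045} = 52 - \frac{1}{-15263} = 52 - - \frac{1}{15263} = 52 + \frac{1}{15263} = \frac{793677}{15263}$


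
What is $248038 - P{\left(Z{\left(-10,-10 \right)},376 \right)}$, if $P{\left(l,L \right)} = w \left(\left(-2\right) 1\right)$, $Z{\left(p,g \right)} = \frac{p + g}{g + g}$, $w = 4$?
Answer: $248046$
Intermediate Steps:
$Z{\left(p,g \right)} = \frac{g + p}{2 g}$
$P{\left(l,L \right)} = -8$ ($P{\left(l,L \right)} = 4 \left(\left(-2\right) 1\right) = 4 \left(-2\right) = -8$)
$248038 - P{\left(Z{\left(-10,-10 \right)},376 \right)} = 248038 - -8 = 248038 + 8 = 248046$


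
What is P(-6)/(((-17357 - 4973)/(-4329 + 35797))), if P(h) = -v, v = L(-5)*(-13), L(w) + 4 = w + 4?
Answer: 204542/2233 ≈ 91.600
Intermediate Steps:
L(w) = w (L(w) = -4 + (w + 4) = -4 + (4 + w) = w)
v = 65 (v = -5*(-13) = 65)
P(h) = -65 (P(h) = -1*65 = -65)
P(-6)/(((-17357 - 4973)/(-4329 + 35797))) = -65*(-4329 + 35797)/(-17357 - 4973) = -65/((-22330/31468)) = -65/((-22330*1/31468)) = -65/(-11165/15734) = -65*(-15734/11165) = 204542/2233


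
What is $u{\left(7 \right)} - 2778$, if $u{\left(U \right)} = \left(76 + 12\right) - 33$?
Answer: $-2723$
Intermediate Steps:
$u{\left(U \right)} = 55$ ($u{\left(U \right)} = 88 - 33 = 55$)
$u{\left(7 \right)} - 2778 = 55 - 2778 = -2723$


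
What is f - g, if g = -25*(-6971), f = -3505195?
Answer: -3679470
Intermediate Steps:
g = 174275
f - g = -3505195 - 1*174275 = -3505195 - 174275 = -3679470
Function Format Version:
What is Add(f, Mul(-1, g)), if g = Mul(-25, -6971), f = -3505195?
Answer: -3679470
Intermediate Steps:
g = 174275
Add(f, Mul(-1, g)) = Add(-3505195, Mul(-1, 174275)) = Add(-3505195, -174275) = -3679470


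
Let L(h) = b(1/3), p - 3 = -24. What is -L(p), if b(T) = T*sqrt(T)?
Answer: -sqrt(3)/9 ≈ -0.19245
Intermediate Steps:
p = -21 (p = 3 - 24 = -21)
b(T) = T**(3/2)
L(h) = sqrt(3)/9 (L(h) = (1/3)**(3/2) = sqrt(3)/9)
-L(p) = -sqrt(3)/9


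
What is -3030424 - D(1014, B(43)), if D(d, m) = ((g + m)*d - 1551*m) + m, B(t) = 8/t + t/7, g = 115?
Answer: -946236154/301 ≈ -3.1436e+6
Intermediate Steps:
B(t) = 8/t + t/7 (B(t) = 8/t + t*(⅐) = 8/t + t/7)
D(d, m) = -1550*m + d*(115 + m) (D(d, m) = ((115 + m)*d - 1551*m) + m = (d*(115 + m) - 1551*m) + m = (-1551*m + d*(115 + m)) + m = -1550*m + d*(115 + m))
-3030424 - D(1014, B(43)) = -3030424 - (-1550*(8/43 + (⅐)*43) + 115*1014 + 1014*(8/43 + (⅐)*43)) = -3030424 - (-1550*(8*(1/43) + 43/7) + 116610 + 1014*(8*(1/43) + 43/7)) = -3030424 - (-1550*(8/43 + 43/7) + 116610 + 1014*(8/43 + 43/7)) = -3030424 - (-1550*1905/301 + 116610 + 1014*(1905/301)) = -3030424 - (-2952750/301 + 116610 + 1931670/301) = -3030424 - 1*34078530/301 = -3030424 - 34078530/301 = -946236154/301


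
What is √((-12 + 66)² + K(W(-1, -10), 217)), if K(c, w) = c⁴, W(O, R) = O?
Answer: √2917 ≈ 54.009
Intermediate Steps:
√((-12 + 66)² + K(W(-1, -10), 217)) = √((-12 + 66)² + (-1)⁴) = √(54² + 1) = √(2916 + 1) = √2917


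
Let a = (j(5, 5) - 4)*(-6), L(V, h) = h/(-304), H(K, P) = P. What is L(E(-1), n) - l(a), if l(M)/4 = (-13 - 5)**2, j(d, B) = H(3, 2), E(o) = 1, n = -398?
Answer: -196793/152 ≈ -1294.7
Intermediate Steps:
j(d, B) = 2
L(V, h) = -h/304 (L(V, h) = h*(-1/304) = -h/304)
a = 12 (a = (2 - 4)*(-6) = -2*(-6) = 12)
l(M) = 1296 (l(M) = 4*(-13 - 5)**2 = 4*(-18)**2 = 4*324 = 1296)
L(E(-1), n) - l(a) = -1/304*(-398) - 1*1296 = 199/152 - 1296 = -196793/152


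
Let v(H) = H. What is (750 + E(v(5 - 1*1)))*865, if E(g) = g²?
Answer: 662590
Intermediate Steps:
(750 + E(v(5 - 1*1)))*865 = (750 + (5 - 1*1)²)*865 = (750 + (5 - 1)²)*865 = (750 + 4²)*865 = (750 + 16)*865 = 766*865 = 662590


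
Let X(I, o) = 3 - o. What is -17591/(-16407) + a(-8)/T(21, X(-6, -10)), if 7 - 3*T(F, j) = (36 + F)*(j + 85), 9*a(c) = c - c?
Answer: 17591/16407 ≈ 1.0722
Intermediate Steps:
a(c) = 0 (a(c) = (c - c)/9 = (⅑)*0 = 0)
T(F, j) = 7/3 - (36 + F)*(85 + j)/3 (T(F, j) = 7/3 - (36 + F)*(j + 85)/3 = 7/3 - (36 + F)*(85 + j)/3)
-17591/(-16407) + a(-8)/T(21, X(-6, -10)) = -17591/(-16407) + 0/(-3053/3 - 12*(3 - 1*(-10)) - 85/3*21 - ⅓*21*(3 - 1*(-10))) = -17591*(-1/16407) + 0/(-3053/3 - 12*(3 + 10) - 595 - ⅓*21*(3 + 10)) = 17591/16407 + 0/(-3053/3 - 12*13 - 595 - ⅓*21*13) = 17591/16407 + 0/(-3053/3 - 156 - 595 - 91) = 17591/16407 + 0/(-5579/3) = 17591/16407 + 0*(-3/5579) = 17591/16407 + 0 = 17591/16407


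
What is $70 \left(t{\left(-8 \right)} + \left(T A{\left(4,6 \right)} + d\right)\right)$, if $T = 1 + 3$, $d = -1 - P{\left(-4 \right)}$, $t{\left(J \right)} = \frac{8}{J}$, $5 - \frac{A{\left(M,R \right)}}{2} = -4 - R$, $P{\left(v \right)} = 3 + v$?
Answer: $8330$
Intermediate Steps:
$A{\left(M,R \right)} = 18 + 2 R$ ($A{\left(M,R \right)} = 10 - 2 \left(-4 - R\right) = 10 + \left(8 + 2 R\right) = 18 + 2 R$)
$d = 0$ ($d = -1 - \left(3 - 4\right) = -1 - -1 = -1 + 1 = 0$)
$T = 4$
$70 \left(t{\left(-8 \right)} + \left(T A{\left(4,6 \right)} + d\right)\right) = 70 \left(\frac{8}{-8} + \left(4 \left(18 + 2 \cdot 6\right) + 0\right)\right) = 70 \left(8 \left(- \frac{1}{8}\right) + \left(4 \left(18 + 12\right) + 0\right)\right) = 70 \left(-1 + \left(4 \cdot 30 + 0\right)\right) = 70 \left(-1 + \left(120 + 0\right)\right) = 70 \left(-1 + 120\right) = 70 \cdot 119 = 8330$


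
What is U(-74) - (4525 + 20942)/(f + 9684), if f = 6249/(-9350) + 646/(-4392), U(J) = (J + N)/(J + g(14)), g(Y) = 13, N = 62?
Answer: -14755637854824/6064039144153 ≈ -2.4333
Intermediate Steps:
U(J) = (62 + J)/(13 + J) (U(J) = (J + 62)/(J + 13) = (62 + J)/(13 + J))
f = -8371427/10266300 (f = 6249*(-1/9350) + 646*(-1/4392) = -6249/9350 - 323/2196 = -8371427/10266300 ≈ -0.81543)
U(-74) - (4525 + 20942)/(f + 9684) = (62 - 74)/(13 - 74) - (4525 + 20942)/(-8371427/10266300 + 9684) = -12/(-61) - 25467/99410477773/10266300 = -1/61*(-12) - 25467*10266300/99410477773 = 12/61 - 1*261451862100/99410477773 = 12/61 - 261451862100/99410477773 = -14755637854824/6064039144153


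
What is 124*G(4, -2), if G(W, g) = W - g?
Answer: 744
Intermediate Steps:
124*G(4, -2) = 124*(4 - 1*(-2)) = 124*(4 + 2) = 124*6 = 744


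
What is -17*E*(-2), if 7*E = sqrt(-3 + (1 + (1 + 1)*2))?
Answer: 34*sqrt(2)/7 ≈ 6.8690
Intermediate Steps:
E = sqrt(2)/7 (E = sqrt(-3 + (1 + (1 + 1)*2))/7 = sqrt(-3 + (1 + 2*2))/7 = sqrt(-3 + (1 + 4))/7 = sqrt(-3 + 5)/7 = sqrt(2)/7 ≈ 0.20203)
-17*E*(-2) = -17*sqrt(2)/7*(-2) = 34*sqrt(2)/7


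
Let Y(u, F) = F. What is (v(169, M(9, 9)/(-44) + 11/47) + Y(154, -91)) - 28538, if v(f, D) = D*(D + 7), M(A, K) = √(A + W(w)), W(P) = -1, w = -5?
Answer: -15303526273/534578 - 351*√2/1034 ≈ -28628.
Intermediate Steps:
M(A, K) = √(-1 + A) (M(A, K) = √(A - 1) = √(-1 + A))
v(f, D) = D*(7 + D)
(v(169, M(9, 9)/(-44) + 11/47) + Y(154, -91)) - 28538 = ((√(-1 + 9)/(-44) + 11/47)*(7 + (√(-1 + 9)/(-44) + 11/47)) - 91) - 28538 = ((√8*(-1/44) + 11*(1/47))*(7 + (√8*(-1/44) + 11*(1/47))) - 91) - 28538 = (((2*√2)*(-1/44) + 11/47)*(7 + ((2*√2)*(-1/44) + 11/47)) - 91) - 28538 = ((-√2/22 + 11/47)*(7 + (-√2/22 + 11/47)) - 91) - 28538 = ((11/47 - √2/22)*(7 + (11/47 - √2/22)) - 91) - 28538 = ((11/47 - √2/22)*(340/47 - √2/22) - 91) - 28538 = (-91 + (11/47 - √2/22)*(340/47 - √2/22)) - 28538 = -28629 + (11/47 - √2/22)*(340/47 - √2/22)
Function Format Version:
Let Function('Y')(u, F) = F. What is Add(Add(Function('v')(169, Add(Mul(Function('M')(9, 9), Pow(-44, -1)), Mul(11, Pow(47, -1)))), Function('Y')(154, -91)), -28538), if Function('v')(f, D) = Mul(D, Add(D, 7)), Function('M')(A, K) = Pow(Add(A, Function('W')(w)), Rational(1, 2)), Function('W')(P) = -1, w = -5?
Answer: Add(Rational(-15303526273, 534578), Mul(Rational(-351, 1034), Pow(2, Rational(1, 2)))) ≈ -28628.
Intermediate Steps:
Function('M')(A, K) = Pow(Add(-1, A), Rational(1, 2)) (Function('M')(A, K) = Pow(Add(A, -1), Rational(1, 2)) = Pow(Add(-1, A), Rational(1, 2)))
Function('v')(f, D) = Mul(D, Add(7, D))
Add(Add(Function('v')(169, Add(Mul(Function('M')(9, 9), Pow(-44, -1)), Mul(11, Pow(47, -1)))), Function('Y')(154, -91)), -28538) = Add(Add(Mul(Add(Mul(Pow(Add(-1, 9), Rational(1, 2)), Pow(-44, -1)), Mul(11, Pow(47, -1))), Add(7, Add(Mul(Pow(Add(-1, 9), Rational(1, 2)), Pow(-44, -1)), Mul(11, Pow(47, -1))))), -91), -28538) = Add(Add(Mul(Add(Mul(Pow(8, Rational(1, 2)), Rational(-1, 44)), Mul(11, Rational(1, 47))), Add(7, Add(Mul(Pow(8, Rational(1, 2)), Rational(-1, 44)), Mul(11, Rational(1, 47))))), -91), -28538) = Add(Add(Mul(Add(Mul(Mul(2, Pow(2, Rational(1, 2))), Rational(-1, 44)), Rational(11, 47)), Add(7, Add(Mul(Mul(2, Pow(2, Rational(1, 2))), Rational(-1, 44)), Rational(11, 47)))), -91), -28538) = Add(Add(Mul(Add(Mul(Rational(-1, 22), Pow(2, Rational(1, 2))), Rational(11, 47)), Add(7, Add(Mul(Rational(-1, 22), Pow(2, Rational(1, 2))), Rational(11, 47)))), -91), -28538) = Add(Add(Mul(Add(Rational(11, 47), Mul(Rational(-1, 22), Pow(2, Rational(1, 2)))), Add(7, Add(Rational(11, 47), Mul(Rational(-1, 22), Pow(2, Rational(1, 2)))))), -91), -28538) = Add(Add(Mul(Add(Rational(11, 47), Mul(Rational(-1, 22), Pow(2, Rational(1, 2)))), Add(Rational(340, 47), Mul(Rational(-1, 22), Pow(2, Rational(1, 2))))), -91), -28538) = Add(Add(-91, Mul(Add(Rational(11, 47), Mul(Rational(-1, 22), Pow(2, Rational(1, 2)))), Add(Rational(340, 47), Mul(Rational(-1, 22), Pow(2, Rational(1, 2)))))), -28538) = Add(-28629, Mul(Add(Rational(11, 47), Mul(Rational(-1, 22), Pow(2, Rational(1, 2)))), Add(Rational(340, 47), Mul(Rational(-1, 22), Pow(2, Rational(1, 2))))))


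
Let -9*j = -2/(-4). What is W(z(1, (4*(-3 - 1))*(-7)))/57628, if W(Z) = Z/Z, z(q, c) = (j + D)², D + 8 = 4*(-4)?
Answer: 1/57628 ≈ 1.7353e-5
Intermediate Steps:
D = -24 (D = -8 + 4*(-4) = -8 - 16 = -24)
j = -1/18 (j = -(-2)/(9*(-4)) = -(-2)*(-1)/(9*4) = -⅑*½ = -1/18 ≈ -0.055556)
z(q, c) = 187489/324 (z(q, c) = (-1/18 - 24)² = (-433/18)² = 187489/324)
W(Z) = 1
W(z(1, (4*(-3 - 1))*(-7)))/57628 = 1/57628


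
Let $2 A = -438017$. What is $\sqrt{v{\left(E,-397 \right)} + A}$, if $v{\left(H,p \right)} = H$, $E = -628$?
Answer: $\frac{i \sqrt{878546}}{2} \approx 468.65 i$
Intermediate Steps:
$A = - \frac{438017}{2}$ ($A = \frac{1}{2} \left(-438017\right) = - \frac{438017}{2} \approx -2.1901 \cdot 10^{5}$)
$\sqrt{v{\left(E,-397 \right)} + A} = \sqrt{-628 - \frac{438017}{2}} = \sqrt{- \frac{439273}{2}} = \frac{i \sqrt{878546}}{2}$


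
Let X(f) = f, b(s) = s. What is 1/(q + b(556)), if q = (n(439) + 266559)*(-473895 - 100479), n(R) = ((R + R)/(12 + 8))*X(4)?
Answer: -5/766027092922 ≈ -6.5272e-12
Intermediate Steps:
n(R) = 2*R/5 (n(R) = ((R + R)/(12 + 8))*4 = ((2*R)/20)*4 = ((2*R)*(1/20))*4 = (R/10)*4 = 2*R/5)
q = -766027095702/5 (q = ((⅖)*439 + 266559)*(-473895 - 100479) = (878/5 + 266559)*(-574374) = (1333673/5)*(-574374) = -766027095702/5 ≈ -1.5321e+11)
1/(q + b(556)) = 1/(-766027095702/5 + 556) = 1/(-766027092922/5) = -5/766027092922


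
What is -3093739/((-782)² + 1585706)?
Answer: -3093739/2197230 ≈ -1.4080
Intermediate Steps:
-3093739/((-782)² + 1585706) = -3093739/(611524 + 1585706) = -3093739/2197230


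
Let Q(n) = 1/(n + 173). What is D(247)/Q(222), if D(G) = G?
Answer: 97565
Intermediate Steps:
Q(n) = 1/(173 + n)
D(247)/Q(222) = 247/(1/(173 + 222)) = 247/(1/395) = 247*395 = 97565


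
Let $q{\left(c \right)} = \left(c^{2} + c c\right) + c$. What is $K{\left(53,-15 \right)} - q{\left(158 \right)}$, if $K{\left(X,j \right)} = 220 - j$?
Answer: $-49851$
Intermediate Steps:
$q{\left(c \right)} = c + 2 c^{2}$ ($q{\left(c \right)} = \left(c^{2} + c^{2}\right) + c = 2 c^{2} + c = c + 2 c^{2}$)
$K{\left(53,-15 \right)} - q{\left(158 \right)} = \left(220 - -15\right) - 158 \left(1 + 2 \cdot 158\right) = \left(220 + 15\right) - 158 \left(1 + 316\right) = 235 - 158 \cdot 317 = 235 - 50086 = -49851$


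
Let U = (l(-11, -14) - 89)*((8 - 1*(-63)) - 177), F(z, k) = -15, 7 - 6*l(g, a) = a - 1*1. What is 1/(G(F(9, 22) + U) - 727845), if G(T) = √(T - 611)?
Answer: -2183535/1589275006817 - √75774/1589275006817 ≈ -1.3741e-6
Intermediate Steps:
l(g, a) = 4/3 - a/6 (l(g, a) = 7/6 - (a - 1*1)/6 = 7/6 - (a - 1)/6 = 7/6 - (-1 + a)/6 = 7/6 + (⅙ - a/6) = 4/3 - a/6)
U = 27136/3 (U = ((4/3 - ⅙*(-14)) - 89)*((8 - 1*(-63)) - 177) = ((4/3 + 7/3) - 89)*((8 + 63) - 177) = (11/3 - 89)*(71 - 177) = -256/3*(-106) = 27136/3 ≈ 9045.3)
G(T) = √(-611 + T)
1/(G(F(9, 22) + U) - 727845) = 1/(√(-611 + (-15 + 27136/3)) - 727845) = 1/(√(-611 + 27091/3) - 727845) = 1/(√(25258/3) - 727845) = 1/(√75774/3 - 727845) = 1/(-727845 + √75774/3)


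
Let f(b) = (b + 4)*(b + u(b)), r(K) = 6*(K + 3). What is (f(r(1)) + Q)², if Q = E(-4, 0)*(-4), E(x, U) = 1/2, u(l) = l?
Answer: 1800964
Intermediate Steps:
r(K) = 18 + 6*K (r(K) = 6*(3 + K) = 18 + 6*K)
E(x, U) = ½
f(b) = 2*b*(4 + b) (f(b) = (b + 4)*(b + b) = (4 + b)*(2*b) = 2*b*(4 + b))
Q = -2 (Q = (½)*(-4) = -2)
(f(r(1)) + Q)² = (2*(18 + 6*1)*(4 + (18 + 6*1)) - 2)² = (2*(18 + 6)*(4 + (18 + 6)) - 2)² = (2*24*(4 + 24) - 2)² = (2*24*28 - 2)² = (1344 - 2)² = 1342² = 1800964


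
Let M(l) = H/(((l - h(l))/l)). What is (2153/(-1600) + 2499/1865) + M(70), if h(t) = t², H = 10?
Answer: -6201841/41179200 ≈ -0.15061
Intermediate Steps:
M(l) = 10*l/(l - l²) (M(l) = 10/(((l - l²)/l)) = 10*(l/(l - l²)) = 10*l/(l - l²))
(2153/(-1600) + 2499/1865) + M(70) = (2153/(-1600) + 2499/1865) - 10/(-1 + 70) = (2153*(-1/1600) + 2499*(1/1865)) - 10/69 = (-2153/1600 + 2499/1865) - 10*1/69 = -3389/596800 - 10/69 = -6201841/41179200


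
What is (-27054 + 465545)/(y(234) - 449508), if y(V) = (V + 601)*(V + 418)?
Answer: 438491/94912 ≈ 4.6200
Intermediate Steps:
y(V) = (418 + V)*(601 + V) (y(V) = (601 + V)*(418 + V) = (418 + V)*(601 + V))
(-27054 + 465545)/(y(234) - 449508) = (-27054 + 465545)/((251218 + 234**2 + 1019*234) - 449508) = 438491/((251218 + 54756 + 238446) - 449508) = 438491/(544420 - 449508) = 438491/94912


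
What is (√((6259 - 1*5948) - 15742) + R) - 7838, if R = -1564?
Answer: -9402 + I*√15431 ≈ -9402.0 + 124.22*I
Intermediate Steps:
(√((6259 - 1*5948) - 15742) + R) - 7838 = (√((6259 - 1*5948) - 15742) - 1564) - 7838 = (√((6259 - 5948) - 15742) - 1564) - 7838 = (√(311 - 15742) - 1564) - 7838 = (√(-15431) - 1564) - 7838 = (I*√15431 - 1564) - 7838 = (-1564 + I*√15431) - 7838 = -9402 + I*√15431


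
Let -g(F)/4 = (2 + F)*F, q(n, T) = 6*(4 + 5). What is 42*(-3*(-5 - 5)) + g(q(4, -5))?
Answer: -10836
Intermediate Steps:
q(n, T) = 54 (q(n, T) = 6*9 = 54)
g(F) = -4*F*(2 + F) (g(F) = -4*(2 + F)*F = -4*F*(2 + F))
42*(-3*(-5 - 5)) + g(q(4, -5)) = 42*(-3*(-5 - 5)) - 4*54*(2 + 54) = 42*(-3*(-10)) - 4*54*56 = 42*30 - 12096 = 1260 - 12096 = -10836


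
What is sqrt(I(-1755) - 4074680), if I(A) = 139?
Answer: I*sqrt(4074541) ≈ 2018.5*I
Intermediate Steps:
sqrt(I(-1755) - 4074680) = sqrt(139 - 4074680) = sqrt(-4074541) = I*sqrt(4074541)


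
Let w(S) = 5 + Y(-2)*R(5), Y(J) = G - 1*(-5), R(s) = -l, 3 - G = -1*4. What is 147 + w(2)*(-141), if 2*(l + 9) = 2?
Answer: -14094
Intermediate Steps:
l = -8 (l = -9 + (1/2)*2 = -9 + 1 = -8)
G = 7 (G = 3 - (-1)*4 = 3 - 1*(-4) = 3 + 4 = 7)
R(s) = 8 (R(s) = -1*(-8) = 8)
Y(J) = 12 (Y(J) = 7 - 1*(-5) = 7 + 5 = 12)
w(S) = 101 (w(S) = 5 + 12*8 = 5 + 96 = 101)
147 + w(2)*(-141) = 147 + 101*(-141) = 147 - 14241 = -14094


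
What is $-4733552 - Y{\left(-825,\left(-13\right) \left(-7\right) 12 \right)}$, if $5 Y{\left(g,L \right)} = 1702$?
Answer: $- \frac{23669462}{5} \approx -4.7339 \cdot 10^{6}$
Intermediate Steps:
$Y{\left(g,L \right)} = \frac{1702}{5}$ ($Y{\left(g,L \right)} = \frac{1}{5} \cdot 1702 = \frac{1702}{5}$)
$-4733552 - Y{\left(-825,\left(-13\right) \left(-7\right) 12 \right)} = -4733552 - \frac{1702}{5} = - \frac{23669462}{5}$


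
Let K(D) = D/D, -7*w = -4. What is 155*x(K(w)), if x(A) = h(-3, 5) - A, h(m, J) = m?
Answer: -620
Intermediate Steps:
w = 4/7 (w = -⅐*(-4) = 4/7 ≈ 0.57143)
K(D) = 1
x(A) = -3 - A
155*x(K(w)) = 155*(-3 - 1*1) = 155*(-3 - 1) = 155*(-4) = -620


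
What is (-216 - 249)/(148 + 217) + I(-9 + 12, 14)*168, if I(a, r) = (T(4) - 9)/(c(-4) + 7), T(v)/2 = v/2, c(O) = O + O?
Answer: 61227/73 ≈ 838.73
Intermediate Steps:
c(O) = 2*O
T(v) = v (T(v) = 2*(v/2) = v)
I(a, r) = 5 (I(a, r) = (4 - 9)/(2*(-4) + 7) = -5/(-8 + 7) = -5/(-1) = -5*(-1) = 5)
(-216 - 249)/(148 + 217) + I(-9 + 12, 14)*168 = (-216 - 249)/(148 + 217) + 5*168 = -465/365 + 840 = -465*1/365 + 840 = -93/73 + 840 = 61227/73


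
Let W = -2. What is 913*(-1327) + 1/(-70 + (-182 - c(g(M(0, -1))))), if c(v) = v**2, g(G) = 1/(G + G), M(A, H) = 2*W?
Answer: -19541106143/16129 ≈ -1.2116e+6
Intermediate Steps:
M(A, H) = -4 (M(A, H) = 2*(-2) = -4)
g(G) = 1/(2*G)
913*(-1327) + 1/(-70 + (-182 - c(g(M(0, -1))))) = 913*(-1327) + 1/(-70 + (-182 - ((1/2)/(-4))**2)) = -1211551 + 1/(-70 + (-182 - ((1/2)*(-1/4))**2)) = -1211551 + 1/(-70 + (-182 - (-1/8)**2)) = -1211551 + 1/(-70 + (-182 - 1*1/64)) = -1211551 + 1/(-70 + (-182 - 1/64)) = -1211551 + 1/(-70 - 11649/64) = -1211551 + 1/(-16129/64) = -1211551 - 64/16129 = -19541106143/16129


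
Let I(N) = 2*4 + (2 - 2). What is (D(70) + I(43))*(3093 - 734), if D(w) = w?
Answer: 184002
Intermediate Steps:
I(N) = 8 (I(N) = 8 + 0 = 8)
(D(70) + I(43))*(3093 - 734) = (70 + 8)*(3093 - 734) = 78*2359 = 184002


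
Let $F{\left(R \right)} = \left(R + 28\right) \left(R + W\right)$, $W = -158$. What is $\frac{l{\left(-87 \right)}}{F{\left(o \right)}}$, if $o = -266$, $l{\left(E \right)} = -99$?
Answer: $- \frac{99}{100912} \approx -0.00098105$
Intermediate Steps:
$F{\left(R \right)} = \left(-158 + R\right) \left(28 + R\right)$ ($F{\left(R \right)} = \left(R + 28\right) \left(R - 158\right) = \left(28 + R\right) \left(-158 + R\right) = \left(-158 + R\right) \left(28 + R\right)$)
$\frac{l{\left(-87 \right)}}{F{\left(o \right)}} = - \frac{99}{-4424 + \left(-266\right)^{2} - -34580} = - \frac{99}{-4424 + 70756 + 34580} = - \frac{99}{100912}$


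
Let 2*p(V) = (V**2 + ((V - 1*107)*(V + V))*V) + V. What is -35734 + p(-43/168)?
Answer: -169471246519/4741632 ≈ -35741.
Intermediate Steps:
p(V) = V/2 + V**2/2 + V**2*(-107 + V) (p(V) = ((V**2 + ((V - 1*107)*(V + V))*V) + V)/2 = ((V**2 + ((V - 107)*(2*V))*V) + V)/2 = ((V**2 + ((-107 + V)*(2*V))*V) + V)/2 = ((V**2 + (2*V*(-107 + V))*V) + V)/2 = ((V**2 + 2*V**2*(-107 + V)) + V)/2 = (V + V**2 + 2*V**2*(-107 + V))/2 = V/2 + V**2/2 + V**2*(-107 + V))
-35734 + p(-43/168) = -35734 + (-43/168)*(1 - (-9159)/168 + 2*(-43/168)**2)/2 = -35734 + (-43*1/168)*(1 - (-9159)/168 + 2*(-43*1/168)**2)/2 = -35734 + (1/2)*(-43/168)*(1 - 213*(-43/168) + 2*(-43/168)**2) = -35734 + (1/2)*(-43/168)*(1 + 3053/56 + 2*(1849/28224)) = -35734 + (1/2)*(-43/168)*(1 + 3053/56 + 1849/14112) = -35734 + (1/2)*(-43/168)*(785317/14112) = -35734 - 33768631/4741632 = -169471246519/4741632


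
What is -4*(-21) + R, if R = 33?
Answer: 117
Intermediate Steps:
-4*(-21) + R = -4*(-21) + 33 = 84 + 33 = 117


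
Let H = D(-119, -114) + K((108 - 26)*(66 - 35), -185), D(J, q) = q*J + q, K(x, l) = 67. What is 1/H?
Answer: 1/13519 ≈ 7.3970e-5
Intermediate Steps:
D(J, q) = q + J*q (D(J, q) = J*q + q = q + J*q)
H = 13519 (H = -114*(1 - 119) + 67 = -114*(-118) + 67 = 13452 + 67 = 13519)
1/H = 1/13519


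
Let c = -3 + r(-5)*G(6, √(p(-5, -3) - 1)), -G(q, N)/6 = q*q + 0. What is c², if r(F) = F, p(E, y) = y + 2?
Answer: 1159929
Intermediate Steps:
p(E, y) = 2 + y
G(q, N) = -6*q² (G(q, N) = -6*(q*q + 0) = -6*(q² + 0) = -6*q²)
c = 1077 (c = -3 - (-30)*6² = -3 - (-30)*36 = -3 - 5*(-216) = -3 + 1080 = 1077)
c² = 1077² = 1159929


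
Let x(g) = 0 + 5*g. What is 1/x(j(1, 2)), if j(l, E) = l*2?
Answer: 1/10 ≈ 0.10000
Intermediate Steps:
j(l, E) = 2*l
x(g) = 5*g
1/x(j(1, 2)) = 1/(5*(2*1)) = 1/(5*2) = 1/10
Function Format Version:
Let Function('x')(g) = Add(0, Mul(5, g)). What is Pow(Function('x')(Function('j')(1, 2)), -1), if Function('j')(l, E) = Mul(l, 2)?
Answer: Rational(1, 10) ≈ 0.10000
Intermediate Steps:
Function('j')(l, E) = Mul(2, l)
Function('x')(g) = Mul(5, g)
Pow(Function('x')(Function('j')(1, 2)), -1) = Pow(Mul(5, Mul(2, 1)), -1) = Pow(Mul(5, 2), -1) = Pow(10, -1) = Rational(1, 10)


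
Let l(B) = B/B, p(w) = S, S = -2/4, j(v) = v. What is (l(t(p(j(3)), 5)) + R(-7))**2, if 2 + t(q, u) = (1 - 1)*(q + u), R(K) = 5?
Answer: 36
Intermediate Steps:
S = -1/2 (S = -2*1/4 = -1/2 ≈ -0.50000)
p(w) = -1/2
t(q, u) = -2 (t(q, u) = -2 + (1 - 1)*(q + u) = -2 + 0*(q + u) = -2 + 0 = -2)
l(B) = 1
(l(t(p(j(3)), 5)) + R(-7))**2 = (1 + 5)**2 = 6**2 = 36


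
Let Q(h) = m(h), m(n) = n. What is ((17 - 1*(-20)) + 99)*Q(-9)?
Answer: -1224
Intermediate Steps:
Q(h) = h
((17 - 1*(-20)) + 99)*Q(-9) = ((17 - 1*(-20)) + 99)*(-9) = ((17 + 20) + 99)*(-9) = (37 + 99)*(-9) = 136*(-9) = -1224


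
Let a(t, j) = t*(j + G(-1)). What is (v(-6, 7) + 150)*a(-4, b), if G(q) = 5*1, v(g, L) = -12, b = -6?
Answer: 552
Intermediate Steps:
G(q) = 5
a(t, j) = t*(5 + j) (a(t, j) = t*(j + 5) = t*(5 + j))
(v(-6, 7) + 150)*a(-4, b) = (-12 + 150)*(-4*(5 - 6)) = 138*(-4*(-1)) = 138*4 = 552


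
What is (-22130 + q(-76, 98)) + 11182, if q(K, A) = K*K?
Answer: -5172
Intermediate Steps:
q(K, A) = K²
(-22130 + q(-76, 98)) + 11182 = (-22130 + (-76)²) + 11182 = (-22130 + 5776) + 11182 = -16354 + 11182 = -5172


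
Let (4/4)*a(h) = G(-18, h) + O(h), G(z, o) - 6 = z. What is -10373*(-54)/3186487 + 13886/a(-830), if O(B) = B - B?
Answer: -22120418389/19118922 ≈ -1157.0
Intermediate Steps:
G(z, o) = 6 + z
O(B) = 0
a(h) = -12 (a(h) = (6 - 18) + 0 = -12 + 0 = -12)
-10373*(-54)/3186487 + 13886/a(-830) = -10373*(-54)/3186487 + 13886/(-12) = 560142*(1/3186487) + 13886*(-1/12) = 560142/3186487 - 6943/6 = -22120418389/19118922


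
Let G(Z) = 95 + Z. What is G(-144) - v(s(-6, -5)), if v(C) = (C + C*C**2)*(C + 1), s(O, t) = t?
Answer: -569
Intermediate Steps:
v(C) = (1 + C)*(C + C**3) (v(C) = (C + C**3)*(1 + C) = (1 + C)*(C + C**3))
G(-144) - v(s(-6, -5)) = (95 - 144) - (-5)*(1 - 5 + (-5)**2 + (-5)**3) = -49 - (-5)*(1 - 5 + 25 - 125) = -49 - (-5)*(-104) = -49 - 1*520 = -49 - 520 = -569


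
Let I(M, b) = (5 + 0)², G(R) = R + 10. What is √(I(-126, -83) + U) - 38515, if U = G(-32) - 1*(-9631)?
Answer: -38515 + √9634 ≈ -38417.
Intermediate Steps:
G(R) = 10 + R
I(M, b) = 25 (I(M, b) = 5² = 25)
U = 9609 (U = (10 - 32) - 1*(-9631) = -22 + 9631 = 9609)
√(I(-126, -83) + U) - 38515 = √(25 + 9609) - 38515 = √9634 - 38515 = -38515 + √9634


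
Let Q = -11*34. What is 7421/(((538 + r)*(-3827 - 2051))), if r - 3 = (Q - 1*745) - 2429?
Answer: 7421/17675146 ≈ 0.00041986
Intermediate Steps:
Q = -374
r = -3545 (r = 3 + ((-374 - 1*745) - 2429) = 3 + ((-374 - 745) - 2429) = 3 + (-1119 - 2429) = 3 - 3548 = -3545)
7421/(((538 + r)*(-3827 - 2051))) = 7421/(((538 - 3545)*(-3827 - 2051))) = 7421/((-3007*(-5878))) = 7421/17675146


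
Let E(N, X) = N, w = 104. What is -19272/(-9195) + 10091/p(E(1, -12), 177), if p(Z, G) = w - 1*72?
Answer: 31134483/98080 ≈ 317.44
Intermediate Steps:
p(Z, G) = 32 (p(Z, G) = 104 - 1*72 = 104 - 72 = 32)
-19272/(-9195) + 10091/p(E(1, -12), 177) = -19272/(-9195) + 10091/32 = -19272*(-1/9195) + 10091*(1/32) = 6424/3065 + 10091/32 = 31134483/98080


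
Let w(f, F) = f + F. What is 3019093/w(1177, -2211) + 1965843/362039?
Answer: -99181520815/34031666 ≈ -2914.4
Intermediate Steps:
w(f, F) = F + f
3019093/w(1177, -2211) + 1965843/362039 = 3019093/(-2211 + 1177) + 1965843/362039 = 3019093/(-1034) + 1965843*(1/362039) = 3019093*(-1/1034) + 1965843/362039 = -274463/94 + 1965843/362039 = -99181520815/34031666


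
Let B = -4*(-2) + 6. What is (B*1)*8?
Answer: 112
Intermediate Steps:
B = 14 (B = 8 + 6 = 14)
(B*1)*8 = (14*1)*8 = 14*8 = 112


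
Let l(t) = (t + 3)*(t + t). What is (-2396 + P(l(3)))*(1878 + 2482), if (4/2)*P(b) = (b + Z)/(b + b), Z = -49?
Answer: -188045165/18 ≈ -1.0447e+7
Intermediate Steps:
l(t) = 2*t*(3 + t) (l(t) = (3 + t)*(2*t) = 2*t*(3 + t))
P(b) = (-49 + b)/(4*b) (P(b) = ((b - 49)/(b + b))/2 = ((-49 + b)/((2*b)))/2 = ((-49 + b)*(1/(2*b)))/2 = ((-49 + b)/(2*b))/2 = (-49 + b)/(4*b))
(-2396 + P(l(3)))*(1878 + 2482) = (-2396 + (-49 + 2*3*(3 + 3))/(4*((2*3*(3 + 3)))))*(1878 + 2482) = (-2396 + (-49 + 2*3*6)/(4*((2*3*6))))*4360 = (-2396 + (¼)*(-49 + 36)/36)*4360 = (-2396 + (¼)*(1/36)*(-13))*4360 = (-2396 - 13/144)*4360 = -345037/144*4360 = -188045165/18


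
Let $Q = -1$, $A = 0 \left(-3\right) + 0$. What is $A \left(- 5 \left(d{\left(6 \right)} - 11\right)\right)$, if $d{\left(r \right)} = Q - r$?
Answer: $0$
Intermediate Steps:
$A = 0$ ($A = 0 + 0 = 0$)
$d{\left(r \right)} = -1 - r$
$A \left(- 5 \left(d{\left(6 \right)} - 11\right)\right) = 0 \left(- 5 \left(\left(-1 - 6\right) - 11\right)\right) = 0 \left(- 5 \left(-7 - 11\right)\right) = 0 \left(\left(-5\right) \left(-18\right)\right) = 0 \cdot 90 = 0$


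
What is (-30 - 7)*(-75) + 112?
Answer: 2887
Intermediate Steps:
(-30 - 7)*(-75) + 112 = -37*(-75) + 112 = 2775 + 112 = 2887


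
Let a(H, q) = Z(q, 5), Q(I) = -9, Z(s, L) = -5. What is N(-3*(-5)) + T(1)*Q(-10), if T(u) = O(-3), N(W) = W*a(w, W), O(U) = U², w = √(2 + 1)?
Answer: -156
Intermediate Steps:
w = √3 ≈ 1.7320
a(H, q) = -5
N(W) = -5*W (N(W) = W*(-5) = -5*W)
T(u) = 9 (T(u) = (-3)² = 9)
N(-3*(-5)) + T(1)*Q(-10) = -(-15)*(-5) + 9*(-9) = -5*15 - 81 = -75 - 81 = -156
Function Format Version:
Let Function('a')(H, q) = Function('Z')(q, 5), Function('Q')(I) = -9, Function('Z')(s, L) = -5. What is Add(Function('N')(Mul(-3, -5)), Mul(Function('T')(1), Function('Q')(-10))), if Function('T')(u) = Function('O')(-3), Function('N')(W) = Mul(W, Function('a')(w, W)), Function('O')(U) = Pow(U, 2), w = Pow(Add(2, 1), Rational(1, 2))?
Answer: -156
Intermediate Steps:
w = Pow(3, Rational(1, 2)) ≈ 1.7320
Function('a')(H, q) = -5
Function('N')(W) = Mul(-5, W) (Function('N')(W) = Mul(W, -5) = Mul(-5, W))
Function('T')(u) = 9 (Function('T')(u) = Pow(-3, 2) = 9)
Add(Function('N')(Mul(-3, -5)), Mul(Function('T')(1), Function('Q')(-10))) = Add(Mul(-5, Mul(-3, -5)), Mul(9, -9)) = Add(Mul(-5, 15), -81) = Add(-75, -81) = -156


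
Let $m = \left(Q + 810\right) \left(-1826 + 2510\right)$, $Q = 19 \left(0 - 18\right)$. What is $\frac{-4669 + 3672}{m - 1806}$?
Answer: $- \frac{997}{318306} \approx -0.0031322$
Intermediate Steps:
$Q = -342$ ($Q = 19 \left(-18\right) = -342$)
$m = 320112$ ($m = \left(-342 + 810\right) \left(-1826 + 2510\right) = 468 \cdot 684 = 320112$)
$\frac{-4669 + 3672}{m - 1806} = \frac{-4669 + 3672}{320112 - 1806} = - \frac{997}{318306}$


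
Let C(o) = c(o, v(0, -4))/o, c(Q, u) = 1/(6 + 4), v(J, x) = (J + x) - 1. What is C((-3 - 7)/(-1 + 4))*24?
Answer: -18/25 ≈ -0.72000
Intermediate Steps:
v(J, x) = -1 + J + x
c(Q, u) = 1/10
C(o) = 1/(10*o)
C((-3 - 7)/(-1 + 4))*24 = (1/(10*(((-3 - 7)/(-1 + 4)))))*24 = (1/(10*((-10/3))))*24 = (1/(10*((-10*1/3))))*24 = (1/(10*(-10/3)))*24 = ((1/10)*(-3/10))*24 = -3/100*24 = -18/25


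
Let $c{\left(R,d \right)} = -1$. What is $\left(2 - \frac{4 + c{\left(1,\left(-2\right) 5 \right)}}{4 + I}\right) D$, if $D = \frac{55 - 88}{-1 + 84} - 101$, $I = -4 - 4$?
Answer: $- \frac{23144}{83} \approx -278.84$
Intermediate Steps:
$I = -8$ ($I = -4 - 4 = -8$)
$D = - \frac{8416}{83}$ ($D = - \frac{33}{83} - 101 = - \frac{8416}{83} \approx -101.4$)
$\left(2 - \frac{4 + c{\left(1,\left(-2\right) 5 \right)}}{4 + I}\right) D = \left(2 - \frac{4 - 1}{4 - 8}\right) \left(- \frac{8416}{83}\right) = \left(2 - \frac{3}{-4}\right) \left(- \frac{8416}{83}\right) = \left(2 - 3 \left(- \frac{1}{4}\right)\right) \left(- \frac{8416}{83}\right) = \left(2 - - \frac{3}{4}\right) \left(- \frac{8416}{83}\right) = \left(2 + \frac{3}{4}\right) \left(- \frac{8416}{83}\right) = \frac{11}{4} \left(- \frac{8416}{83}\right) = - \frac{23144}{83}$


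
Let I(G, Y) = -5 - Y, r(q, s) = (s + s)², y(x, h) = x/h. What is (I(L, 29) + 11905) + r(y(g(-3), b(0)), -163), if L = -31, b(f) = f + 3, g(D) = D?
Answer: 118147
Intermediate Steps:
b(f) = 3 + f
r(q, s) = 4*s² (r(q, s) = (2*s)² = 4*s²)
(I(L, 29) + 11905) + r(y(g(-3), b(0)), -163) = ((-5 - 1*29) + 11905) + 4*(-163)² = ((-5 - 29) + 11905) + 4*26569 = (-34 + 11905) + 106276 = 11871 + 106276 = 118147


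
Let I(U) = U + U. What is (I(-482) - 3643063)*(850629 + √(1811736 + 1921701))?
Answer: -3099715042983 - 3644027*√3733437 ≈ -3.1068e+12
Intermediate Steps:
I(U) = 2*U
(I(-482) - 3643063)*(850629 + √(1811736 + 1921701)) = (2*(-482) - 3643063)*(850629 + √(1811736 + 1921701)) = (-964 - 3643063)*(850629 + √3733437) = -3644027*(850629 + √3733437) = -3099715042983 - 3644027*√3733437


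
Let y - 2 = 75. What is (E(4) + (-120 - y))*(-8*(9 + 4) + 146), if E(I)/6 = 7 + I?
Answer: -5502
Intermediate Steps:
y = 77 (y = 2 + 75 = 77)
E(I) = 42 + 6*I (E(I) = 6*(7 + I) = 42 + 6*I)
(E(4) + (-120 - y))*(-8*(9 + 4) + 146) = ((42 + 6*4) + (-120 - 1*77))*(-8*(9 + 4) + 146) = ((42 + 24) + (-120 - 77))*(-8*13 + 146) = (66 - 197)*(-104 + 146) = -131*42 = -5502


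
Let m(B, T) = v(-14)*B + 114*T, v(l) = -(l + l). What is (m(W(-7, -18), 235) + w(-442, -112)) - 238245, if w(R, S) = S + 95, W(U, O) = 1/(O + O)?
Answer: -1903255/9 ≈ -2.1147e+5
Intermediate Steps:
W(U, O) = 1/(2*O)
v(l) = -2*l
w(R, S) = 95 + S
m(B, T) = 28*B + 114*T (m(B, T) = (-2*(-14))*B + 114*T = 28*B + 114*T)
(m(W(-7, -18), 235) + w(-442, -112)) - 238245 = ((28*((½)/(-18)) + 114*235) + (95 - 112)) - 238245 = ((28*((½)*(-1/18)) + 26790) - 17) - 238245 = ((28*(-1/36) + 26790) - 17) - 238245 = ((-7/9 + 26790) - 17) - 238245 = (241103/9 - 17) - 238245 = 240950/9 - 238245 = -1903255/9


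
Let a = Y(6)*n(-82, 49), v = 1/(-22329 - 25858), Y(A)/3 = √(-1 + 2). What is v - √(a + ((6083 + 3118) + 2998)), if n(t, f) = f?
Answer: -1/48187 - √12346 ≈ -111.11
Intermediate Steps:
Y(A) = 3 (Y(A) = 3*√(-1 + 2) = 3*√1 = 3*1 = 3)
v = -1/48187 (v = 1/(-48187) = -1/48187 ≈ -2.0752e-5)
a = 147 (a = 3*49 = 147)
v - √(a + ((6083 + 3118) + 2998)) = -1/48187 - √(147 + ((6083 + 3118) + 2998)) = -1/48187 - √(147 + (9201 + 2998)) = -1/48187 - √(147 + 12199) = -1/48187 - √12346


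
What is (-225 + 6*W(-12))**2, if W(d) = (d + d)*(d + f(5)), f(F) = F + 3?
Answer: 123201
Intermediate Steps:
f(F) = 3 + F
W(d) = 2*d*(8 + d) (W(d) = (d + d)*(d + (3 + 5)) = (2*d)*(d + 8) = (2*d)*(8 + d) = 2*d*(8 + d))
(-225 + 6*W(-12))**2 = (-225 + 6*(2*(-12)*(8 - 12)))**2 = (-225 + 6*(2*(-12)*(-4)))**2 = (-225 + 6*96)**2 = (-225 + 576)**2 = 351**2 = 123201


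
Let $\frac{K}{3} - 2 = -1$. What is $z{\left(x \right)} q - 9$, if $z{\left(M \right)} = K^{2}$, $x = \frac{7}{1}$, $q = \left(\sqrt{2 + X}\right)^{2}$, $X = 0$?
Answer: $9$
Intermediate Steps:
$K = 3$ ($K = 6 + 3 \left(-1\right) = 6 - 3 = 3$)
$q = 2$ ($q = \left(\sqrt{2 + 0}\right)^{2} = \left(\sqrt{2}\right)^{2} = 2$)
$x = 7$ ($x = 7 \cdot 1 = 7$)
$z{\left(M \right)} = 9$ ($z{\left(M \right)} = 3^{2} = 9$)
$z{\left(x \right)} q - 9 = 9 \cdot 2 - 9 = 18 - 9 = 9$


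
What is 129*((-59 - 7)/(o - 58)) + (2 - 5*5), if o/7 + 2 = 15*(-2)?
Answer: 338/47 ≈ 7.1915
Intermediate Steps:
o = -224 (o = -14 + 7*(15*(-2)) = -14 + 7*(-30) = -14 - 210 = -224)
129*((-59 - 7)/(o - 58)) + (2 - 5*5) = 129*((-59 - 7)/(-224 - 58)) + (2 - 5*5) = 129*(-66/(-282)) + (2 - 25) = 129*(-66*(-1/282)) - 23 = 129*(11/47) - 23 = 1419/47 - 23 = 338/47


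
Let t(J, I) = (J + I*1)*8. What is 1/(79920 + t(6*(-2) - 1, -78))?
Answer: 1/79192 ≈ 1.2628e-5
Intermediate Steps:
t(J, I) = 8*I + 8*J (t(J, I) = (J + I)*8 = (I + J)*8 = 8*I + 8*J)
1/(79920 + t(6*(-2) - 1, -78)) = 1/(79920 + (8*(-78) + 8*(6*(-2) - 1))) = 1/(79920 + (-624 + 8*(-12 - 1))) = 1/(79920 + (-624 + 8*(-13))) = 1/(79920 + (-624 - 104)) = 1/(79920 - 728) = 1/79192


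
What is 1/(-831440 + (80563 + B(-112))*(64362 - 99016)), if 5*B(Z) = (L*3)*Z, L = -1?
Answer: -5/13974951954 ≈ -3.5778e-10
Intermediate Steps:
B(Z) = -3*Z/5 (B(Z) = ((-1*3)*Z)/5 = (-3*Z)/5 = -3*Z/5)
1/(-831440 + (80563 + B(-112))*(64362 - 99016)) = 1/(-831440 + (80563 - ⅗*(-112))*(64362 - 99016)) = 1/(-831440 + (80563 + 336/5)*(-34654)) = 1/(-831440 + (403151/5)*(-34654)) = 1/(-831440 - 13970794754/5) = 1/(-13974951954/5) = -5/13974951954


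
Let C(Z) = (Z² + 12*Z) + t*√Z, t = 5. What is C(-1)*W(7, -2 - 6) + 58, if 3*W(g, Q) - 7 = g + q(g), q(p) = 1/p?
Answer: 43/7 + 165*I/7 ≈ 6.1429 + 23.571*I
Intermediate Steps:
q(p) = 1/p
W(g, Q) = 7/3 + g/3 + 1/(3*g) (W(g, Q) = 7/3 + (g + 1/g)/3 = 7/3 + (g/3 + 1/(3*g)) = 7/3 + g/3 + 1/(3*g))
C(Z) = Z² + 5*√Z + 12*Z (C(Z) = (Z² + 12*Z) + 5*√Z = Z² + 5*√Z + 12*Z)
C(-1)*W(7, -2 - 6) + 58 = ((-1)² + 5*√(-1) + 12*(-1))*((⅓)*(1 + 7*(7 + 7))/7) + 58 = (1 + 5*I - 12)*((⅓)*(⅐)*(1 + 7*14)) + 58 = (-11 + 5*I)*((⅓)*(⅐)*(1 + 98)) + 58 = (-11 + 5*I)*((⅓)*(⅐)*99) + 58 = (-11 + 5*I)*(33/7) + 58 = (-363/7 + 165*I/7) + 58 = 43/7 + 165*I/7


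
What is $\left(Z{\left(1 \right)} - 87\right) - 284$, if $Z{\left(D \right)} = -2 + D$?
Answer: $-372$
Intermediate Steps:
$\left(Z{\left(1 \right)} - 87\right) - 284 = \left(\left(-2 + 1\right) - 87\right) - 284 = \left(-1 - 87\right) - 284 = -88 - 284 = -372$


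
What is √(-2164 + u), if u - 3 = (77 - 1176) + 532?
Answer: 2*I*√682 ≈ 52.23*I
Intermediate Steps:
u = -564 (u = 3 + ((77 - 1176) + 532) = 3 + (-1099 + 532) = 3 - 567 = -564)
√(-2164 + u) = √(-2164 - 564) = √(-2728) = 2*I*√682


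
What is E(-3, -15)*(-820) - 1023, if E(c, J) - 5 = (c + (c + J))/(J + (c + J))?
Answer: -62093/11 ≈ -5644.8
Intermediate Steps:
E(c, J) = 5 + (J + 2*c)/(c + 2*J) (E(c, J) = 5 + (c + (c + J))/(J + (c + J)) = 5 + (c + (J + c))/(J + (J + c)) = 5 + (J + 2*c)/(c + 2*J))
E(-3, -15)*(-820) - 1023 = ((7*(-3) + 11*(-15))/(-3 + 2*(-15)))*(-820) - 1023 = ((-21 - 165)/(-3 - 30))*(-820) - 1023 = (-186/(-33))*(-820) - 1023 = -1/33*(-186)*(-820) - 1023 = (62/11)*(-820) - 1023 = -50840/11 - 1023 = -62093/11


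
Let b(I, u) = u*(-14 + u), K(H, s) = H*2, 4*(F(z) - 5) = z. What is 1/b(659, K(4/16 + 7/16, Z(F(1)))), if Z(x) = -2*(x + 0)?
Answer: -64/1111 ≈ -0.057606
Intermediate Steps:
F(z) = 5 + z/4
Z(x) = -2*x
K(H, s) = 2*H
1/b(659, K(4/16 + 7/16, Z(F(1)))) = 1/((2*(4/16 + 7/16))*(-14 + 2*(4/16 + 7/16))) = 1/((2*(4*(1/16) + 7*(1/16)))*(-14 + 2*(4*(1/16) + 7*(1/16)))) = 1/((2*(¼ + 7/16))*(-14 + 2*(¼ + 7/16))) = 1/((2*(11/16))*(-14 + 2*(11/16))) = 1/(11*(-14 + 11/8)/8) = 1/((11/8)*(-101/8)) = 1/(-1111/64) = -64/1111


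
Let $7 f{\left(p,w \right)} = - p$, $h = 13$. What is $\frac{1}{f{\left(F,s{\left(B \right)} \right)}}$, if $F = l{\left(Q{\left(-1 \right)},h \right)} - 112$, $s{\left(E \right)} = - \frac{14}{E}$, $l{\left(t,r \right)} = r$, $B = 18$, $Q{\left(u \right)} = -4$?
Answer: $\frac{7}{99} \approx 0.070707$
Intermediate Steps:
$F = -99$ ($F = 13 - 112 = -99$)
$f{\left(p,w \right)} = - \frac{p}{7}$ ($f{\left(p,w \right)} = \frac{\left(-1\right) p}{7} = - \frac{p}{7}$)
$\frac{1}{f{\left(F,s{\left(B \right)} \right)}} = \frac{1}{\left(- \frac{1}{7}\right) \left(-99\right)} = \frac{1}{\frac{99}{7}} = \frac{7}{99}$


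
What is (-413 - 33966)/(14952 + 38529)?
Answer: -34379/53481 ≈ -0.64283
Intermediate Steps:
(-413 - 33966)/(14952 + 38529) = -34379/53481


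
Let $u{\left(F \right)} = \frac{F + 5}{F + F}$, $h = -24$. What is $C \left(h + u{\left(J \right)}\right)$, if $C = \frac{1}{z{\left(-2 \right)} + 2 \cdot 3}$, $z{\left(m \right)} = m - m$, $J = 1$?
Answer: $- \frac{7}{2} \approx -3.5$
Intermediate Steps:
$z{\left(m \right)} = 0$
$u{\left(F \right)} = \frac{5 + F}{2 F}$
$C = \frac{1}{6}$ ($C = \frac{1}{0 + 2 \cdot 3} = \frac{1}{0 + 6} = \frac{1}{6} \approx 0.16667$)
$C \left(h + u{\left(J \right)}\right) = \frac{-24 + \frac{5 + 1}{2 \cdot 1}}{6} = \frac{-24 + \frac{1}{2} \cdot 1 \cdot 6}{6} = \frac{-24 + 3}{6} = \frac{1}{6} \left(-21\right) = - \frac{7}{2}$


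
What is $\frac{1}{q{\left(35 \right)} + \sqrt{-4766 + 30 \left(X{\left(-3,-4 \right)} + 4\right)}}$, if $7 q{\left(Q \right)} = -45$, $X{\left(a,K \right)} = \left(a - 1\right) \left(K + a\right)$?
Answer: $- \frac{315}{188519} - \frac{49 i \sqrt{3806}}{188519} \approx -0.0016709 - 0.016035 i$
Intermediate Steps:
$X{\left(a,K \right)} = \left(-1 + a\right) \left(K + a\right)$
$q{\left(Q \right)} = - \frac{45}{7}$ ($q{\left(Q \right)} = \frac{1}{7} \left(-45\right) = - \frac{45}{7}$)
$\frac{1}{q{\left(35 \right)} + \sqrt{-4766 + 30 \left(X{\left(-3,-4 \right)} + 4\right)}} = \frac{1}{- \frac{45}{7} + \sqrt{-4766 + 30 \left(\left(\left(-3\right)^{2} - -4 - -3 - -12\right) + 4\right)}} = \frac{1}{- \frac{45}{7} + \sqrt{-4766 + 30 \left(\left(9 + 4 + 3 + 12\right) + 4\right)}} = \frac{1}{- \frac{45}{7} + \sqrt{-4766 + 30 \left(28 + 4\right)}} = \frac{1}{- \frac{45}{7} + \sqrt{-4766 + 30 \cdot 32}} = \frac{1}{- \frac{45}{7} + \sqrt{-4766 + 960}} = \frac{1}{- \frac{45}{7} + \sqrt{-3806}} = \frac{1}{- \frac{45}{7} + i \sqrt{3806}}$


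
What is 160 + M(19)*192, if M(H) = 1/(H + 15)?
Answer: 2816/17 ≈ 165.65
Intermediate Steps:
M(H) = 1/(15 + H)
160 + M(19)*192 = 160 + 192/(15 + 19) = 160 + 192/34 = 160 + (1/34)*192 = 160 + 96/17 = 2816/17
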